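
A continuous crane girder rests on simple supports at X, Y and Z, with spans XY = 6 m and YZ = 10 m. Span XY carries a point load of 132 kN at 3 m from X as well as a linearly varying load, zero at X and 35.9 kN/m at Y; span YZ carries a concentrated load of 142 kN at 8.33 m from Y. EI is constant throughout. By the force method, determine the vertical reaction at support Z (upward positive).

Insert a hinge at Y; M_Y is the redundant, and each span becomes simply supported.
Rotations at Y on the released spans (each span's end-slope, ×1/EI):
  span XY: point load 132 at a = 3: Pab(L + a)/(6LEI) = 297/EI
  span XY: triangular load, peak 35.9: w₀L³/(45EI) = 172.3/EI
  span YZ: point load 142 at a = 8.33: Pab(L + b)/(6LEI) = 384.2/EI
  relative rotation θ_0 = (469.3 + 384.2)/EI = 853.5/EI
A unit hogging moment at Y produces rotation L₁/(3EI) + L₂/(3EI) = 5.333/EI.
Slope continuity at Y: θ_0 = M_Y·5.333/EI, so M_Y = 853.5/5.333 = 160 kN·m (hogging).
Span YZ, ΣM about Z: R_Y^{YZ}·10 = 237.1 + 160, so R_Y^{YZ} = 39.72 kN and R_Z = 142 − 39.72 = 102.3 kN.

R_Z = 102.3 kN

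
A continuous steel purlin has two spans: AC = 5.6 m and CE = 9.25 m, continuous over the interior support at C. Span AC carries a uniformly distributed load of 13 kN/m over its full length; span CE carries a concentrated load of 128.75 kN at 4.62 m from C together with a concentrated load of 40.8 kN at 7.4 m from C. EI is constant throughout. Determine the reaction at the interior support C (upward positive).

R_C = 160.9 kN

Take M_C as the redundant. Released structure: two simple spans AC and CE with a hinge at C.
Rotations at C on the released spans (each span's end-slope, ×1/EI):
  span AC: UDL 13: wL³/(24EI) = 95.13/EI
  span CE: point load 128.75 at a = 4.62: Pab(L + b)/(6LEI) = 688.8/EI
  span CE: point load 40.8 at a = 7.4: Pab(L + b)/(6LEI) = 111.7/EI
  relative rotation θ_0 = (95.13 + 800.5)/EI = 895.6/EI
A unit hogging moment at C produces rotation L₁/(3EI) + L₂/(3EI) = 4.95/EI.
Compatibility: M_C·(L₁+L₂)/(3EI) = θ_0, giving M_C = 180.9 kN·m (hogging).
Span AC, ΣM about A with M_C applied at C: R_C^{AC}·5.6 = 203.8 + 180.9, so R_C^{AC} = 68.71 kN and R_A = 72.8 − 68.71 = 4.091 kN.
Span CE, ΣM about E: R_C^{CE}·9.25 = 671.6 + 180.9, so R_C^{CE} = 92.16 kN and R_E = 169.6 − 92.16 = 77.39 kN.
R_C = 68.71 + 92.16 = 160.9 kN.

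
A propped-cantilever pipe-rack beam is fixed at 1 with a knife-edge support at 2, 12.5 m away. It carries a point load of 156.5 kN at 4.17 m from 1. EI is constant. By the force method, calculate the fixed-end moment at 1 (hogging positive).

Choose R_2 as the redundant. The primary structure is the cantilever fixed at 1.
Free-end deflection of the primary structure under the applied loading (downward +):
  point load 156.5 at a = 4.17: Pa²(3L − a)/(6EI) = 15117/EI
Tip deflection under a unit load at 2: L³/(3EI) = 651/EI.
Compatibility at 2: δ_0 − R_2·δ_{22} = 0, so R_2 = 15117/651 = 23.22 kN.
Moment equilibrium about 1: M_1 = Σ(load moments about 1) − R_2·L = 652.6 − 23.22×12.5 = 362.4 kN·m.

M_1 = 362.4 kN·m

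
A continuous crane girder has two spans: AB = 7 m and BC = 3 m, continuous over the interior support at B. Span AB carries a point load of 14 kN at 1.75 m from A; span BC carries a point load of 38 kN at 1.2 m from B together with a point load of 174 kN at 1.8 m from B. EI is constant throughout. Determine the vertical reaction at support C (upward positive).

R_C = 106 kN

Take M_B as the redundant. Released structure: two simple spans AB and BC with a hinge at B.
Discontinuity in slope at B on the released structure — sum the simple-span end rotations:
  span AB: point load 14 at a = 1.75: Pab(L + a)/(6LEI) = 26.8/EI
  span BC: point load 38 at a = 1.2: Pab(L + b)/(6LEI) = 21.89/EI
  span BC: point load 174 at a = 1.8: Pab(L + b)/(6LEI) = 87.7/EI
  relative rotation θ_0 = (26.8 + 109.6)/EI = 136.4/EI
A unit hogging moment at B produces rotation L₁/(3EI) + L₂/(3EI) = 3.333/EI.
Slope continuity at B: θ_0 = M_B·3.333/EI, so M_B = 136.4/3.333 = 40.91 kN·m (hogging).
Span BC, ΣM about C: R_B^{BC}·3 = 277.2 + 40.91, so R_B^{BC} = 106 kN and R_C = 212 − 106 = 106 kN.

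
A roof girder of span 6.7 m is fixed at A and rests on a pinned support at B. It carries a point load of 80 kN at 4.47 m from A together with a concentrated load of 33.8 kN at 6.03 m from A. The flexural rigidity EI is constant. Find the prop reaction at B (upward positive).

Release the roller at B. Primary structure: cantilever fixed at A.
Primary-structure tip deflection at B by superposition:
  point load 80 at a = 4.47: Pa²(3L − a)/(6EI) = 4164/EI
  point load 33.8 at a = 6.03: Pa²(3L − a)/(6EI) = 2882/EI
  δ_0 = 7046/EI
Flexibility coefficient — unit upward force at B: δ_{BB} = L³/(3EI) = 100.3/EI.
The prop prevents deflection at B: R_B = δ_0/δ_{BB} = 7046/100.3 = 70.28 kN.

R_B = 70.28 kN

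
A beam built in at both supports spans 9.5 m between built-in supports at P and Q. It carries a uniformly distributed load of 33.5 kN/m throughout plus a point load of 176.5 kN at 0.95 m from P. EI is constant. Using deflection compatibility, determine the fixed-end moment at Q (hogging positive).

Release both end moments; the primary structure is a simply-supported span PQ with redundants M_P and M_Q.
End rotations of the released simple span under the applied load (×1/EI):
  at P: UDL 33.5: wL³/(24EI) = 1197/EI
  at Q: UDL 33.5: wL³/(24EI) = 1197/EI
  at P: point load 176.5 at a = 0.95: Pab(L + b)/(6LEI) = 454/EI
  at Q: point load 176.5 at a = 0.95: Pab(L + a)/(6LEI) = 262.8/EI
  θ_P0 = 1651/EI,  θ_Q0 = 1460/EI
Flexibility coefficients: a unit moment at one end gives L/(3EI) there and L/(6EI) at the far end, so f₁₁ = f₂₂ = 3.167/EI and f₁₂ = f₂₁ = 1.583/EI.
Compatibility — zero rotation at each built-in end:
  3.167 M_P + 1.583 M_Q = 1651
  1.583 M_P + 3.167 M_Q = 1460
Solving the pair gives M_P = 387.8 kN·m and M_Q = 267 kN·m (hogging).

M_Q = 267 kN·m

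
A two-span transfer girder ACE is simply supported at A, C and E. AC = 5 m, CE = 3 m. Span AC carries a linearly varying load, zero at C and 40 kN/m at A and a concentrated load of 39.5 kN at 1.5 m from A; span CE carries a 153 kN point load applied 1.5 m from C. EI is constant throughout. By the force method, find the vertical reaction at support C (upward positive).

R_C = 167.3 kN

Insert a hinge at C; M_C is the redundant, and each span becomes simply supported.
End slopes at the hinge C, treating each span as simply supported:
  span AC: triangular load, peak 40: 7w₀L³/(360EI) = 97.22/EI
  span AC: point load 39.5 at a = 1.5: Pab(L + a)/(6LEI) = 44.93/EI
  span CE: point load 153 at a = 1.5: Pab(L + b)/(6LEI) = 86.06/EI
  relative rotation θ_0 = (142.2 + 86.06)/EI = 228.2/EI
A unit hogging moment at C produces rotation L₁/(3EI) + L₂/(3EI) = 2.667/EI.
Compatibility: M_C·(L₁+L₂)/(3EI) = θ_0, giving M_C = 85.58 kN·m (hogging).
Span AC, ΣM about A with M_C applied at C: R_C^{AC}·5 = 225.9 + 85.58, so R_C^{AC} = 62.3 kN and R_A = 139.5 − 62.3 = 77.2 kN.
Span CE, ΣM about E: R_C^{CE}·3 = 229.5 + 85.58, so R_C^{CE} = 105 kN and R_E = 153 − 105 = 47.97 kN.
R_C = 62.3 + 105 = 167.3 kN.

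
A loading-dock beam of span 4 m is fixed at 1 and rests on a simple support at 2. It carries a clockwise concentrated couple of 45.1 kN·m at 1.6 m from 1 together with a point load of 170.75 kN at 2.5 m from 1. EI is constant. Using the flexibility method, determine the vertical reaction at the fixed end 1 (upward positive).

R_1 = 80.72 kN

Release the roller at 2. Primary structure: cantilever fixed at 1.
Free-end deflection of the primary structure under the applied loading (downward +):
  clockwise couple 45.1 at a = 1.6: M₀a(2L − a)/(2EI) = 230.9/EI
  point load 170.75 at a = 2.5: Pa²(3L − a)/(6EI) = 1690/EI
  δ_0 = 1921/EI
Tip deflection under a unit load at 2: L³/(3EI) = 21.33/EI.
Compatibility at 2: δ_0 − R_2·δ_{22} = 0, so R_2 = 1921/21.33 = 90.03 kN.
Vertical equilibrium: R_1 = ΣP − R_2 = 170.8 − 90.03 = 80.72 kN.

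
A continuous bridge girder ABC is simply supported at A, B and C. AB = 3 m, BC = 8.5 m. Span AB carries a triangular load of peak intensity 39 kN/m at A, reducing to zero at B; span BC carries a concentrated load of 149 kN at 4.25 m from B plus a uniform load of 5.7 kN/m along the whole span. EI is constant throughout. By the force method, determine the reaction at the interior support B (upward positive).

Release continuity at B by inserting a hinge; the redundant is the internal moment M_B. The primary structure is two simply-supported spans AB and BC.
Discontinuity in slope at B on the released structure — sum the simple-span end rotations:
  span AB: triangular load, peak 39: 7w₀L³/(360EI) = 20.48/EI
  span BC: point load 149 at a = 4.25: Pab(L + b)/(6LEI) = 672.8/EI
  span BC: UDL 5.7: wL³/(24EI) = 145.9/EI
  relative rotation θ_0 = (20.48 + 818.7)/EI = 839.2/EI
A unit hogging moment at B produces rotation L₁/(3EI) + L₂/(3EI) = 3.833/EI.
Compatibility: M_B·(L₁+L₂)/(3EI) = θ_0, giving M_B = 218.9 kN·m (hogging).
Span AB, ΣM about A with M_B applied at B: R_B^{AB}·3 = 58.5 + 218.9, so R_B^{AB} = 92.47 kN and R_A = 58.5 − 92.47 = -33.97 kN.
Span BC, ΣM about C: R_B^{BC}·8.5 = 839.2 + 218.9, so R_B^{BC} = 124.5 kN and R_C = 197.4 − 124.5 = 72.97 kN.
R_B = 92.47 + 124.5 = 216.9 kN.

R_B = 216.9 kN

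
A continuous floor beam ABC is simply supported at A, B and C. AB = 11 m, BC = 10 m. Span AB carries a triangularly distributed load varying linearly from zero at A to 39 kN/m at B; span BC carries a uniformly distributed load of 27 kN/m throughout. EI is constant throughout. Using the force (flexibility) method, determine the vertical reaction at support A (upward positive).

R_A = 41.91 kN

Take M_B as the redundant. Released structure: two simple spans AB and BC with a hinge at B.
Rotations at B on the released spans (each span's end-slope, ×1/EI):
  span AB: triangular load, peak 39: w₀L³/(45EI) = 1154/EI
  span BC: UDL 27: wL³/(24EI) = 1125/EI
  relative rotation θ_0 = (1154 + 1125)/EI = 2279/EI
A unit hogging moment at B produces rotation L₁/(3EI) + L₂/(3EI) = 7/EI.
Slope continuity at B: θ_0 = M_B·7/EI, so M_B = 2279/7 = 325.5 kN·m (hogging).
Span AB, ΣM about A with M_B applied at B: R_B^{AB}·11 = 1573 + 325.5, so R_B^{AB} = 172.6 kN and R_A = 214.5 − 172.6 = 41.91 kN.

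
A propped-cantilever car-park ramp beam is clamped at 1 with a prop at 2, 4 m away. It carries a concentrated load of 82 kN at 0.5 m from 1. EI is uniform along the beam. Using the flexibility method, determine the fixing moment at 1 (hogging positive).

Remove the prop at 2; the released (primary) structure is a cantilever built in at 1.
Deflection at 2 on the released cantilever, summing each load's contribution:
  point load 82 at a = 0.5: Pa²(3L − a)/(6EI) = 39.29/EI
Flexibility coefficient — unit upward force at 2: δ_{22} = L³/(3EI) = 21.33/EI.
Compatibility at 2: δ_0 − R_2·δ_{22} = 0, so R_2 = 39.29/21.33 = 1.842 kN.
Moment equilibrium about 1: M_1 = Σ(load moments about 1) − R_2·L = 41 − 1.842×4 = 33.63 kN·m.

M_1 = 33.63 kN·m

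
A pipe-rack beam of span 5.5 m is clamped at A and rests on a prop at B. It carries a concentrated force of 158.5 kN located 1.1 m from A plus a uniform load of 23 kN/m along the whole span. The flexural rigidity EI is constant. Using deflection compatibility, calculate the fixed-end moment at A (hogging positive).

Release the roller at B. Primary structure: cantilever fixed at A.
Deflection at B on the released cantilever, summing each load's contribution:
  point load 158.5 at a = 1.1: Pa²(3L − a)/(6EI) = 492.2/EI
  UDL 23: wL⁴/(8EI) = 2631/EI
  δ_0 = 3123/EI
Tip deflection under a unit load at B: L³/(3EI) = 55.46/EI.
The prop prevents deflection at B: R_B = δ_0/δ_{BB} = 3123/55.46 = 56.31 kN.
Moment equilibrium about A: M_A = Σ(load moments about A) − R_B·L = 522.2 − 56.31×5.5 = 212.5 kN·m.

M_A = 212.5 kN·m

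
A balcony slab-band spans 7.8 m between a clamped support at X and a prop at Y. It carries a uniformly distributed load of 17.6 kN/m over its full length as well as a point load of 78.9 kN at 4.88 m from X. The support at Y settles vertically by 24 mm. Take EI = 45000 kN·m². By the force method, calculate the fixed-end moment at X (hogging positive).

M_X = 286.2 kN·m

Take the reaction at Y as the redundant and release it; the primary structure is a cantilever fixed at X.
Primary-structure tip deflection at Y by superposition:
  UDL 17.6: wL⁴/(8EI) = 8143/EI
  point load 78.9 at a = 4.88: Pa²(3L − a)/(6EI) = 5800/EI
  δ_0 = 13943/EI
Flexibility coefficient — unit upward force at Y: δ_{YY} = L³/(3EI) = 158.2/EI.
With EI = 45000 kN·m²: δ_0 = 0.30984 m and δ_{YY} = 0.003515 m/kN.
Compatibility — the beam at Y must follow the support down by 0.024 m: δ_0 − R_Y·δ_{YY} = 0.024, so R_Y = (0.30984 − 0.024)/0.003515 = 81.32 kN.
Moment equilibrium about X: M_X = Σ(load moments about X) − R_Y·L = 920.4 − 81.32×7.8 = 286.2 kN·m.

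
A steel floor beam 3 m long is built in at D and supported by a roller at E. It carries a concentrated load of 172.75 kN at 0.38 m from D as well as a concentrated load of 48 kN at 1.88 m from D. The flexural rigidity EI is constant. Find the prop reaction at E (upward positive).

Choose R_E as the redundant. The primary structure is the cantilever fixed at D.
Free-end deflection of the primary structure under the applied loading (downward +):
  point load 172.75 at a = 0.38: Pa²(3L − a)/(6EI) = 35.84/EI
  point load 48 at a = 1.88: Pa²(3L − a)/(6EI) = 201.3/EI
  δ_0 = 237.2/EI
Tip deflection under a unit load at E: L³/(3EI) = 9/EI.
Compatibility at E: δ_0 − R_E·δ_{EE} = 0, so R_E = 237.2/9 = 26.35 kN.

R_E = 26.35 kN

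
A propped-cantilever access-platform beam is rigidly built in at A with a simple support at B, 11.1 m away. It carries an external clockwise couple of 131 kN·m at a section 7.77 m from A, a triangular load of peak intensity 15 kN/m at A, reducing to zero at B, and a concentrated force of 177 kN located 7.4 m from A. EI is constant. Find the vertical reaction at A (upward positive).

R_A = 135.7 kN

Release the roller at B. Primary structure: cantilever fixed at A.
Downward deflection at the released point B due to the loads:
  clockwise couple 131 at a = 7.77: M₀a(2L − a)/(2EI) = 7344/EI
  triangular load, peak 15 at the fixed end: w₀L⁴/(30EI) = 7590/EI
  point load 177 at a = 7.4: Pa²(3L − a)/(6EI) = 41839/EI
  δ_0 = 56774/EI
Flexibility coefficient — unit upward force at B: δ_{BB} = L³/(3EI) = 455.9/EI.
Compatibility at B: δ_0 − R_B·δ_{BB} = 0, so R_B = 56774/455.9 = 124.5 kN.
Vertical equilibrium: R_A = ΣP − R_B = 260.2 − 124.5 = 135.7 kN.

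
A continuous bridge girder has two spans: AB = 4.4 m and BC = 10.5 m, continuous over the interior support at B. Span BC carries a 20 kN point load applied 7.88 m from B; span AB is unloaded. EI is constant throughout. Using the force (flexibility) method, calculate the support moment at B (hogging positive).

Insert a hinge at B; M_B is the redundant, and each span becomes simply supported.
Rotations at B on the released spans (each span's end-slope, ×1/EI):
  span BC: point load 20 at a = 7.88: Pab(L + b)/(6LEI) = 85.99/EI
  relative rotation θ_0 = (0 + 85.99)/EI = 85.99/EI
A unit hogging moment at B produces rotation L₁/(3EI) + L₂/(3EI) = 4.967/EI.
Slope continuity at B: θ_0 = M_B·4.967/EI, so M_B = 85.99/4.967 = 17.31 kN·m (hogging).

M_B = 17.31 kN·m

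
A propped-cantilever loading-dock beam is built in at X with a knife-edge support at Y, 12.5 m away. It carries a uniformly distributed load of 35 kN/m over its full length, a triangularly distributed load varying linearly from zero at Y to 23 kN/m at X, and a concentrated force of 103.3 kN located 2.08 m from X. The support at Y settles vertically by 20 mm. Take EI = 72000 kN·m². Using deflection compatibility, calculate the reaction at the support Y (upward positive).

Release the roller at Y. Primary structure: cantilever fixed at X.
Downward deflection at the released point Y due to the loads:
  UDL 35: wL⁴/(8EI) = 106812/EI
  triangular load, peak 23 at the fixed end: w₀L⁴/(30EI) = 18717/EI
  point load 103.3 at a = 2.08: Pa²(3L − a)/(6EI) = 2638/EI
  δ_0 = 128167/EI
Flexibility coefficient — unit upward force at Y: δ_{YY} = L³/(3EI) = 651/EI.
With EI = 72000 kN·m²: δ_0 = 1.7801 m and δ_{YY} = 0.009042 m/kN.
Compatibility — the beam at Y must follow the support down by 0.02 m: δ_0 − R_Y·δ_{YY} = 0.02, so R_Y = (1.7801 − 0.02)/0.009042 = 194.7 kN.

R_Y = 194.7 kN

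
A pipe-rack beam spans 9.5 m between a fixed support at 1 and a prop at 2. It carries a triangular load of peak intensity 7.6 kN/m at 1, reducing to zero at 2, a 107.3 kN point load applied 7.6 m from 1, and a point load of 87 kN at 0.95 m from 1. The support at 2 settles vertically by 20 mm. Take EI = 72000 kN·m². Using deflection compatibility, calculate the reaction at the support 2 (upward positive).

R_2 = 78.98 kN

Release the roller at 2. Primary structure: cantilever fixed at 1.
Deflection at 2 on the released cantilever, summing each load's contribution:
  triangular load, peak 7.6 at the fixed end: w₀L⁴/(30EI) = 2063/EI
  point load 107.3 at a = 7.6: Pa²(3L − a)/(6EI) = 21588/EI
  point load 87 at a = 0.95: Pa²(3L − a)/(6EI) = 360.5/EI
  δ_0 = 24012/EI
Tip deflection under a unit load at 2: L³/(3EI) = 285.8/EI.
With EI = 72000 kN·m²: δ_0 = 0.33351 m and δ_{22} = 0.003969 m/kN.
Compatibility — the beam at 2 must follow the support down by 0.02 m: δ_0 − R_2·δ_{22} = 0.02, so R_2 = (0.33351 − 0.02)/0.003969 = 78.98 kN.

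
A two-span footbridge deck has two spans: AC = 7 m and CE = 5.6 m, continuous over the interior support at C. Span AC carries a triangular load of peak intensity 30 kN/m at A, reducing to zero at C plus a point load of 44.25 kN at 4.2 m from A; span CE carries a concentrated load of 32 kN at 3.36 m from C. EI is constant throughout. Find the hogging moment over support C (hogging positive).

M_C = 94.06 kN·m

Take M_C as the redundant. Released structure: two simple spans AC and CE with a hinge at C.
Discontinuity in slope at C on the released structure — sum the simple-span end rotations:
  span AC: triangular load, peak 30: 7w₀L³/(360EI) = 200.1/EI
  span AC: point load 44.25 at a = 4.2: Pab(L + a)/(6LEI) = 138.8/EI
  span CE: point load 32 at a = 3.36: Pab(L + b)/(6LEI) = 56.2/EI
  relative rotation θ_0 = (338.9 + 56.2)/EI = 395/EI
A unit hogging moment at C produces rotation L₁/(3EI) + L₂/(3EI) = 4.2/EI.
Slope continuity at C: θ_0 = M_C·4.2/EI, so M_C = 395/4.2 = 94.06 kN·m (hogging).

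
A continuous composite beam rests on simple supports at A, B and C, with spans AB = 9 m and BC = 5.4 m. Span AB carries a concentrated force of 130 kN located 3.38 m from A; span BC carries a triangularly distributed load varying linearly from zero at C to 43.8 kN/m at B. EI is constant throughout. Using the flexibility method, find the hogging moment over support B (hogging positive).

Release continuity at B by inserting a hinge; the redundant is the internal moment M_B. The primary structure is two simply-supported spans AB and BC.
End slopes at the hinge B, treating each span as simply supported:
  span AB: point load 130 at a = 3.38: Pab(L + a)/(6LEI) = 566.1/EI
  span BC: triangular load, peak 43.8: w₀L³/(45EI) = 153.3/EI
  relative rotation θ_0 = (566.1 + 153.3)/EI = 719.4/EI
A unit hogging moment at B produces rotation L₁/(3EI) + L₂/(3EI) = 4.8/EI.
Compatibility: M_B·(L₁+L₂)/(3EI) = θ_0, giving M_B = 149.9 kN·m (hogging).

M_B = 149.9 kN·m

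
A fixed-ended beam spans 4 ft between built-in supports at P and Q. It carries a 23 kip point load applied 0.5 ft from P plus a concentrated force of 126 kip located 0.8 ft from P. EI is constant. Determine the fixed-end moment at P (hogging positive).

M_P = 73.32 kip·ft

Take the two fixed-end moments M_P, M_Q as redundants; the released structure is the simple span PQ.
Simple-span end rotations at P and Q under the given loads:
  at P: point load 23 at a = 0.5: Pab(L + b)/(6LEI) = 12.58/EI
  at Q: point load 23 at a = 0.5: Pab(L + a)/(6LEI) = 7.547/EI
  at P: point load 126 at a = 0.8: Pab(L + b)/(6LEI) = 96.77/EI
  at Q: point load 126 at a = 0.8: Pab(L + a)/(6LEI) = 64.51/EI
  θ_P0 = 109.3/EI,  θ_Q0 = 72.06/EI
Flexibility coefficients: a unit moment at one end gives L/(3EI) there and L/(6EI) at the far end, so f₁₁ = f₂₂ = 1.333/EI and f₁₂ = f₂₁ = 0.6667/EI.
Compatibility — zero rotation at each built-in end:
  1.333 M_P + 0.6667 M_Q = 109.3
  0.6667 M_P + 1.333 M_Q = 72.06
Solving the pair gives M_P = 73.32 kip·ft and M_Q = 17.39 kip·ft (hogging).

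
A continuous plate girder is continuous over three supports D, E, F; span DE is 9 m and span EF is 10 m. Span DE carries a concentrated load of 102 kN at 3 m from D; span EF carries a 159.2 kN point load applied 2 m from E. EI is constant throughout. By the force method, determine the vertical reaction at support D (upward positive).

Take M_E as the redundant. Released structure: two simple spans DE and EF with a hinge at E.
End slopes at the hinge E, treating each span as simply supported:
  span DE: point load 102 at a = 3: Pab(L + a)/(6LEI) = 408/EI
  span EF: point load 159.2 at a = 2: Pab(L + b)/(6LEI) = 764.2/EI
  relative rotation θ_0 = (408 + 764.2)/EI = 1172/EI
A unit hogging moment at E produces rotation L₁/(3EI) + L₂/(3EI) = 6.333/EI.
Slope continuity at E: θ_0 = M_E·6.333/EI, so M_E = 1172/6.333 = 185.1 kN·m (hogging).
Span DE, ΣM about D with M_E applied at E: R_E^{DE}·9 = 306 + 185.1, so R_E^{DE} = 54.56 kN and R_D = 102 − 54.56 = 47.44 kN.

R_D = 47.44 kN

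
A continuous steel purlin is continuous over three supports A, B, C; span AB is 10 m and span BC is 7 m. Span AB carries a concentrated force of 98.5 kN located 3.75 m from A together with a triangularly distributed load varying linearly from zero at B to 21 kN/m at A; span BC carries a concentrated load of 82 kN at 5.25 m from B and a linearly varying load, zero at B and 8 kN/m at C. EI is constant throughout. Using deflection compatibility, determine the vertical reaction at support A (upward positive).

R_A = 111.3 kN

Insert a hinge at B; M_B is the redundant, and each span becomes simply supported.
Rotations at B on the released spans (each span's end-slope, ×1/EI):
  span AB: point load 98.5 at a = 3.75: Pab(L + a)/(6LEI) = 529.1/EI
  span AB: triangular load, peak 21: 7w₀L³/(360EI) = 408.3/EI
  span BC: point load 82 at a = 5.25: Pab(L + b)/(6LEI) = 157/EI
  span BC: triangular load, peak 8: 7w₀L³/(360EI) = 53.36/EI
  relative rotation θ_0 = (937.4 + 210.3)/EI = 1148/EI
A unit hogging moment at B produces rotation L₁/(3EI) + L₂/(3EI) = 5.667/EI.
Compatibility: M_B·(L₁+L₂)/(3EI) = θ_0, giving M_B = 202.5 kN·m (hogging).
Span AB, ΣM about A with M_B applied at B: R_B^{AB}·10 = 719.4 + 202.5, so R_B^{AB} = 92.19 kN and R_A = 203.5 − 92.19 = 111.3 kN.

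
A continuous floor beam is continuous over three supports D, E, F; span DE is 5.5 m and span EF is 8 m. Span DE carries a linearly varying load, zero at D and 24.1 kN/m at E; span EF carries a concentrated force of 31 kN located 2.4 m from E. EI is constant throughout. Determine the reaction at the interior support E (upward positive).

Take M_E as the redundant. Released structure: two simple spans DE and EF with a hinge at E.
Discontinuity in slope at E on the released structure — sum the simple-span end rotations:
  span DE: triangular load, peak 24.1: w₀L³/(45EI) = 89.1/EI
  span EF: point load 31 at a = 2.4: Pab(L + b)/(6LEI) = 118/EI
  relative rotation θ_0 = (89.1 + 118)/EI = 207.2/EI
A unit hogging moment at E produces rotation L₁/(3EI) + L₂/(3EI) = 4.5/EI.
Compatibility: M_E·(L₁+L₂)/(3EI) = θ_0, giving M_E = 46.03 kN·m (hogging).
Span DE, ΣM about D with M_E applied at E: R_E^{DE}·5.5 = 243 + 46.03, so R_E^{DE} = 52.55 kN and R_D = 66.28 − 52.55 = 13.72 kN.
Span EF, ΣM about F: R_E^{EF}·8 = 173.6 + 46.03, so R_E^{EF} = 27.45 kN and R_F = 31 − 27.45 = 3.546 kN.
R_E = 52.55 + 27.45 = 80.01 kN.

R_E = 80.01 kN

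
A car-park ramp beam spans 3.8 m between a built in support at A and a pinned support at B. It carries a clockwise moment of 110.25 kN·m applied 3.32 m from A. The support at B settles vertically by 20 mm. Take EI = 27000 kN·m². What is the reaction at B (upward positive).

R_B = 13.3 kN

Release the roller at B. Primary structure: cantilever fixed at A.
Primary-structure tip deflection at B by superposition:
  clockwise couple 110.25 at a = 3.32: M₀a(2L − a)/(2EI) = 783.3/EI
Tip deflection under a unit load at B: L³/(3EI) = 18.29/EI.
With EI = 27000 kN·m²: δ_0 = 0.029011 m and δ_{BB} = 0.000677 m/kN.
Compatibility — the beam at B must follow the support down by 0.02 m: δ_0 − R_B·δ_{BB} = 0.02, so R_B = (0.029011 − 0.02)/0.000677 = 13.3 kN.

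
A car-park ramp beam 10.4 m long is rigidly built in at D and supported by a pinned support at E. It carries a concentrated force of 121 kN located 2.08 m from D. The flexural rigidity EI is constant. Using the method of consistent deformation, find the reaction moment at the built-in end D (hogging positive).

Choose R_E as the redundant. The primary structure is the cantilever fixed at D.
Free-end deflection of the primary structure under the applied loading (downward +):
  point load 121 at a = 2.08: Pa²(3L − a)/(6EI) = 2541/EI
Flexibility coefficient — unit upward force at E: δ_{EE} = L³/(3EI) = 375/EI.
Compatibility at E: δ_0 − R_E·δ_{EE} = 0, so R_E = 2541/375 = 6.776 kN.
Moment equilibrium about D: M_D = Σ(load moments about D) − R_E·L = 251.7 − 6.776×10.4 = 181.2 kN·m.

M_D = 181.2 kN·m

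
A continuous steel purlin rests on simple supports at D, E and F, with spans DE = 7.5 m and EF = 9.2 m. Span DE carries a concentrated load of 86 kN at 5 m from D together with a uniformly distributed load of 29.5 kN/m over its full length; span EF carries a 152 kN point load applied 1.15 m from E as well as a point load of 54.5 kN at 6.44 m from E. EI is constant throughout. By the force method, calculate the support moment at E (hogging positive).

M_E = 263.5 kN·m

Release continuity at E by inserting a hinge; the redundant is the internal moment M_E. The primary structure is two simply-supported spans DE and EF.
Rotations at E on the released spans (each span's end-slope, ×1/EI):
  span DE: point load 86 at a = 5: Pab(L + a)/(6LEI) = 298.6/EI
  span DE: UDL 29.5: wL³/(24EI) = 518.6/EI
  span EF: point load 152 at a = 1.15: Pab(L + b)/(6LEI) = 439.7/EI
  span EF: point load 54.5 at a = 6.44: Pab(L + b)/(6LEI) = 209.9/EI
  relative rotation θ_0 = (817.2 + 649.6)/EI = 1467/EI
A unit hogging moment at E produces rotation L₁/(3EI) + L₂/(3EI) = 5.567/EI.
Compatibility: M_E·(L₁+L₂)/(3EI) = θ_0, giving M_E = 263.5 kN·m (hogging).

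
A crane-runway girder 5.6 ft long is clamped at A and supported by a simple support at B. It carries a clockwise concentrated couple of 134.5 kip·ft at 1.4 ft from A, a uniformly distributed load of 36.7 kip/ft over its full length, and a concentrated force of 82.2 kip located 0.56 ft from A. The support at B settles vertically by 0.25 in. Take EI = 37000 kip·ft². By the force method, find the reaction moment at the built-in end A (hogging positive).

M_A = 303.2 kip·ft

Remove the prop at B; the released (primary) structure is a cantilever built in at A.
Deflection at B on the released cantilever, summing each load's contribution:
  clockwise couple 134.5 at a = 1.4: M₀a(2L − a)/(2EI) = 922.7/EI
  UDL 36.7: wL⁴/(8EI) = 4512/EI
  point load 82.2 at a = 0.56: Pa²(3L − a)/(6EI) = 69.77/EI
  δ_0 = 5504/EI
Tip deflection under a unit load at B: L³/(3EI) = 58.54/EI.
With EI = 37000 kip·ft²: δ_0 = 0.14876 ft and δ_{BB} = 0.001582 ft/kip.
Compatibility — the beam at B must follow the support down by 0.02083 ft: δ_0 − R_B·δ_{BB} = 0.02083, so R_B = (0.14876 − 0.02083)/0.001582 = 80.86 kip.
Moment equilibrium about A: M_A = Σ(load moments about A) − R_B·L = 756 − 80.86×5.6 = 303.2 kip·ft.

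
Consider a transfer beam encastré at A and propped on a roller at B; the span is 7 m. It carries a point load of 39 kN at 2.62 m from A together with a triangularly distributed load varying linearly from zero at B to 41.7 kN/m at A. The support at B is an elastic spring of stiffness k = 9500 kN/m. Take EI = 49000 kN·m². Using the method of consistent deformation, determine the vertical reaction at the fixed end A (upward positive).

R_A = 150.2 kN

Choose R_B as the redundant. The primary structure is the cantilever fixed at A.
Free-end deflection of the primary structure under the applied loading (downward +):
  point load 39 at a = 2.62: Pa²(3L − a)/(6EI) = 820.1/EI
  triangular load, peak 41.7 at the fixed end: w₀L⁴/(30EI) = 3337/EI
  δ_0 = 4157/EI
Tip deflection under a unit load at B: L³/(3EI) = 114.3/EI.
With EI = 49000 kN·m²: δ_0 = 0.084847 m and δ_{BB} = 0.002333 m/kN.
Compatibility — the spring shortens by R_B/k under the reaction it provides: δ_0 − R_B·δ_{BB} = R_B/k. With 1/k = 0.000105 m/kN, R_B = δ_0 / (δ_{BB} + 1/k) = 0.084847 / (0.002333 + 0.000105) = 34.79 kN.
Vertical equilibrium: R_A = ΣP − R_B = 184.9 − 34.79 = 150.2 kN.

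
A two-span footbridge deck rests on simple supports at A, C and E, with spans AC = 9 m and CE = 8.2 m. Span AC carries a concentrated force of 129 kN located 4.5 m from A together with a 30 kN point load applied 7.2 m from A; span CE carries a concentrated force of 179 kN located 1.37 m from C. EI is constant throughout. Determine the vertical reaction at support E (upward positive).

Insert a hinge at C; M_C is the redundant, and each span becomes simply supported.
End slopes at the hinge C, treating each span as simply supported:
  span AC: point load 129 at a = 4.5: Pab(L + a)/(6LEI) = 653.1/EI
  span AC: point load 30 at a = 7.2: Pab(L + a)/(6LEI) = 116.6/EI
  span CE: point load 179 at a = 1.37: Pab(L + b)/(6LEI) = 511.7/EI
  relative rotation θ_0 = (769.7 + 511.7)/EI = 1281/EI
A unit hogging moment at C produces rotation L₁/(3EI) + L₂/(3EI) = 5.733/EI.
Slope continuity at C: θ_0 = M_C·5.733/EI, so M_C = 1281/5.733 = 223.5 kN·m (hogging).
Span CE, ΣM about E: R_C^{CE}·8.2 = 1223 + 223.5, so R_C^{CE} = 176.3 kN and R_E = 179 − 176.3 = 2.651 kN.

R_E = 2.651 kN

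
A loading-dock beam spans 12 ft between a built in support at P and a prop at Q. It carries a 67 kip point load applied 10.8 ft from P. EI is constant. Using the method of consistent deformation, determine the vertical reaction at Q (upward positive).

R_Q = 56.98 kip

Remove the prop at Q; the released (primary) structure is a cantilever built in at P.
Downward deflection at the released point Q due to the loads:
  point load 67 at a = 10.8: Pa²(3L − a)/(6EI) = 32822/EI
Tip deflection under a unit load at Q: L³/(3EI) = 576/EI.
The prop prevents deflection at Q: R_Q = δ_0/δ_{QQ} = 32822/576 = 56.98 kip.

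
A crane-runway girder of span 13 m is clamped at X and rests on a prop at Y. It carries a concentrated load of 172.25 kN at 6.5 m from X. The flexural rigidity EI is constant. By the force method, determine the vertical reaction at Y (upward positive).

R_Y = 53.83 kN

Release the roller at Y. Primary structure: cantilever fixed at X.
Deflection at Y on the released cantilever, summing each load's contribution:
  point load 172.25 at a = 6.5: Pa²(3L − a)/(6EI) = 39420/EI
Tip deflection under a unit load at Y: L³/(3EI) = 732.3/EI.
The prop prevents deflection at Y: R_Y = δ_0/δ_{YY} = 39420/732.3 = 53.83 kN.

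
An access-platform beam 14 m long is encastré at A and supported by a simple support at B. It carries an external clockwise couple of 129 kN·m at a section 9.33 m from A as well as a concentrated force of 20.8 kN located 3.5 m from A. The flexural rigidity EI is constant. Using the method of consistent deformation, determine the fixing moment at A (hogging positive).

M_A = 4.806 kN·m

Remove the prop at B; the released (primary) structure is a cantilever built in at A.
Deflection at B on the released cantilever, summing each load's contribution:
  clockwise couple 129 at a = 9.33: M₀a(2L − a)/(2EI) = 11235/EI
  point load 20.8 at a = 3.5: Pa²(3L − a)/(6EI) = 1635/EI
  δ_0 = 12870/EI
Tip deflection under a unit load at B: L³/(3EI) = 914.7/EI.
The prop prevents deflection at B: R_B = δ_0/δ_{BB} = 12870/914.7 = 14.07 kN.
Moment equilibrium about A: M_A = Σ(load moments about A) − R_B·L = 201.8 − 14.07×14 = 4.806 kN·m.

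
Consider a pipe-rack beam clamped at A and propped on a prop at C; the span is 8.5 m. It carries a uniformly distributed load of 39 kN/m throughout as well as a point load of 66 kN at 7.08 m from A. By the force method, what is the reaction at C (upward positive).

Choose R_C as the redundant. The primary structure is the cantilever fixed at A.
Deflection at C on the released cantilever, summing each load's contribution:
  UDL 39: wL⁴/(8EI) = 25448/EI
  point load 66 at a = 7.08: Pa²(3L − a)/(6EI) = 10157/EI
  δ_0 = 35604/EI
Tip deflection under a unit load at C: L³/(3EI) = 204.7/EI.
The prop prevents deflection at C: R_C = δ_0/δ_{CC} = 35604/204.7 = 173.9 kN.

R_C = 173.9 kN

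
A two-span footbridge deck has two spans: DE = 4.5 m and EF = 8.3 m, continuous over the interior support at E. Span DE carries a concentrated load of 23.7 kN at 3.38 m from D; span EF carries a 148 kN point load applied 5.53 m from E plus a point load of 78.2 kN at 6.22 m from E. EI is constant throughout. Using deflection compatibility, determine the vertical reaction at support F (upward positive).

R_F = 136.3 kN

Release continuity at E by inserting a hinge; the redundant is the internal moment M_E. The primary structure is two simply-supported spans DE and EF.
Discontinuity in slope at E on the released structure — sum the simple-span end rotations:
  span DE: point load 23.7 at a = 3.38: Pab(L + a)/(6LEI) = 26.18/EI
  span EF: point load 148 at a = 5.53: Pab(L + b)/(6LEI) = 503.9/EI
  span EF: point load 78.2 at a = 6.22: Pab(L + b)/(6LEI) = 210.9/EI
  relative rotation θ_0 = (26.18 + 714.8)/EI = 741/EI
A unit hogging moment at E produces rotation L₁/(3EI) + L₂/(3EI) = 4.267/EI.
Slope continuity at E: θ_0 = M_E·4.267/EI, so M_E = 741/4.267 = 173.7 kN·m (hogging).
Span EF, ΣM about F: R_E^{EF}·8.3 = 572.6 + 173.7, so R_E^{EF} = 89.91 kN and R_F = 226.2 − 89.91 = 136.3 kN.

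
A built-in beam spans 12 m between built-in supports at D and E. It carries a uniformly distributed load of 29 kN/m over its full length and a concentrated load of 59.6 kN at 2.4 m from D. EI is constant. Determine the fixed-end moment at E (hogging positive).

M_E = 370.9 kN·m

Take the two fixed-end moments M_D, M_E as redundants; the released structure is the simple span DE.
On the primary (simply-supported) span, the end slopes from the loading are:
  at D: UDL 29: wL³/(24EI) = 2088/EI
  at E: UDL 29: wL³/(24EI) = 2088/EI
  at D: point load 59.6 at a = 2.4: Pab(L + b)/(6LEI) = 412/EI
  at E: point load 59.6 at a = 2.4: Pab(L + a)/(6LEI) = 274.6/EI
  θ_D0 = 2500/EI,  θ_E0 = 2363/EI
Flexibility coefficients: a unit moment at one end gives L/(3EI) there and L/(6EI) at the far end, so f₁₁ = f₂₂ = 4/EI and f₁₂ = f₂₁ = 2/EI.
Compatibility — zero rotation at each built-in end:
  4 M_D + 2 M_E = 2500
  2 M_D + 4 M_E = 2363
Solving the pair gives M_D = 439.5 kN·m and M_E = 370.9 kN·m (hogging).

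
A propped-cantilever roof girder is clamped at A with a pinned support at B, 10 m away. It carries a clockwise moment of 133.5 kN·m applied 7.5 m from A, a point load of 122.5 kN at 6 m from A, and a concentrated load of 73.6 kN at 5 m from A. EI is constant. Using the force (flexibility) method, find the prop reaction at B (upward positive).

R_B = 94.69 kN

Take the reaction at B as the redundant and release it; the primary structure is a cantilever fixed at A.
Deflection at B on the released cantilever, summing each load's contribution:
  clockwise couple 133.5 at a = 7.5: M₀a(2L − a)/(2EI) = 6258/EI
  point load 122.5 at a = 6: Pa²(3L − a)/(6EI) = 17640/EI
  point load 73.6 at a = 5: Pa²(3L − a)/(6EI) = 7667/EI
  δ_0 = 31564/EI
Tip deflection under a unit load at B: L³/(3EI) = 333.3/EI.
The prop prevents deflection at B: R_B = δ_0/δ_{BB} = 31564/333.3 = 94.69 kN.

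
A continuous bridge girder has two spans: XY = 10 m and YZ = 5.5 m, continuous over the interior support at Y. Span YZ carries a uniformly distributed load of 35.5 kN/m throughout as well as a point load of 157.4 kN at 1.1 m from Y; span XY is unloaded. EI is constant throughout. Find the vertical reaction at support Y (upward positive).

Take M_Y as the redundant. Released structure: two simple spans XY and YZ with a hinge at Y.
End slopes at the hinge Y, treating each span as simply supported:
  span YZ: UDL 35.5: wL³/(24EI) = 246.1/EI
  span YZ: point load 157.4 at a = 1.1: Pab(L + b)/(6LEI) = 228.5/EI
  relative rotation θ_0 = (0 + 474.6)/EI = 474.6/EI
A unit hogging moment at Y produces rotation L₁/(3EI) + L₂/(3EI) = 5.167/EI.
Compatibility: M_Y·(L₁+L₂)/(3EI) = θ_0, giving M_Y = 91.87 kN·m (hogging).
Span XY, ΣM about X with M_Y applied at Y: R_Y^{XY}·10 = 0 + 91.87, so R_Y^{XY} = 9.187 kN and R_X = 0 − 9.187 = -9.187 kN.
Span YZ, ΣM about Z: R_Y^{YZ}·5.5 = 1229 + 91.87, so R_Y^{YZ} = 240.2 kN and R_Z = 352.6 − 240.2 = 112.4 kN.
R_Y = 9.187 + 240.2 = 249.4 kN.

R_Y = 249.4 kN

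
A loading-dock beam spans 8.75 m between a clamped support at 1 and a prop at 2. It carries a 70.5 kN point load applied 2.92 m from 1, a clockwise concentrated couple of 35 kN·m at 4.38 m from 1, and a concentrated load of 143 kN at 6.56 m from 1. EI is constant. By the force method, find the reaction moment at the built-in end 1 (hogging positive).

M_1 = 256.6 kN·m

Remove the prop at 2; the released (primary) structure is a cantilever built in at 1.
Free-end deflection of the primary structure under the applied loading (downward +):
  point load 70.5 at a = 2.92: Pa²(3L − a)/(6EI) = 2337/EI
  clockwise couple 35 at a = 4.38: M₀a(2L − a)/(2EI) = 1006/EI
  point load 143 at a = 6.56: Pa²(3L − a)/(6EI) = 20195/EI
  δ_0 = 23538/EI
Tip deflection under a unit load at 2: L³/(3EI) = 223.3/EI.
The prop prevents deflection at 2: R_2 = δ_0/δ_{22} = 23538/223.3 = 105.4 kN.
Moment equilibrium about 1: M_1 = Σ(load moments about 1) − R_2·L = 1179 − 105.4×8.75 = 256.6 kN·m.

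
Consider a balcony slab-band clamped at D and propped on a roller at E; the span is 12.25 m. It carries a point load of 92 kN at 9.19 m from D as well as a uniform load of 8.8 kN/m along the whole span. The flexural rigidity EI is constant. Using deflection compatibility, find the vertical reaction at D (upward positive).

Choose R_E as the redundant. The primary structure is the cantilever fixed at D.
Downward deflection at the released point E due to the loads:
  point load 92 at a = 9.19: Pa²(3L − a)/(6EI) = 35690/EI
  UDL 8.8: wL⁴/(8EI) = 24771/EI
  δ_0 = 60461/EI
Flexibility coefficient — unit upward force at E: δ_{EE} = L³/(3EI) = 612.8/EI.
Compatibility at E: δ_0 − R_E·δ_{EE} = 0, so R_E = 60461/612.8 = 98.67 kN.
Vertical equilibrium: R_D = ΣP − R_E = 199.8 − 98.67 = 101.1 kN.

R_D = 101.1 kN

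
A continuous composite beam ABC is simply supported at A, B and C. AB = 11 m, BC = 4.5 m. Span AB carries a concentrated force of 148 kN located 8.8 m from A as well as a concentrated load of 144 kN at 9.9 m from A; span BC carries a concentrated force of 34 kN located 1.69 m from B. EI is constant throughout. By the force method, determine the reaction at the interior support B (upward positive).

R_B = 354.1 kN

Release continuity at B by inserting a hinge; the redundant is the internal moment M_B. The primary structure is two simply-supported spans AB and BC.
End slopes at the hinge B, treating each span as simply supported:
  span AB: point load 148 at a = 8.8: Pab(L + a)/(6LEI) = 859.6/EI
  span AB: point load 144 at a = 9.9: Pab(L + a)/(6LEI) = 496.6/EI
  span BC: point load 34 at a = 1.69: Pab(L + b)/(6LEI) = 43.71/EI
  relative rotation θ_0 = (1356 + 43.71)/EI = 1400/EI
A unit hogging moment at B produces rotation L₁/(3EI) + L₂/(3EI) = 5.167/EI.
Slope continuity at B: θ_0 = M_B·5.167/EI, so M_B = 1400/5.167 = 270.9 kN·m (hogging).
Span AB, ΣM about A with M_B applied at B: R_B^{AB}·11 = 2728 + 270.9, so R_B^{AB} = 272.6 kN and R_A = 292 − 272.6 = 19.37 kN.
Span BC, ΣM about C: R_B^{BC}·4.5 = 95.54 + 270.9, so R_B^{BC} = 81.44 kN and R_C = 34 − 81.44 = -47.44 kN.
R_B = 272.6 + 81.44 = 354.1 kN.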